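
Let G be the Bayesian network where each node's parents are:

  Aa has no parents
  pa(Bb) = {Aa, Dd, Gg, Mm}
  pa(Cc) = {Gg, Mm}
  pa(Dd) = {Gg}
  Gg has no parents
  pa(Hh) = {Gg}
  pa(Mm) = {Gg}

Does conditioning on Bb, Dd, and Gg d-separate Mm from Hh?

We examine all 4 paths between Mm and Hh:
  1. Mm → Cc ← Gg → Hh — Cc:collider[blocks]; Gg:fork[blocks] ⇒ blocked
  2. Mm → Bb ← Dd ← Gg → Hh — Bb:collider[open]; Dd:chain[blocks]; Gg:fork[blocks] ⇒ blocked
  3. Mm → Bb ← Gg → Hh — Bb:collider[open]; Gg:fork[blocks] ⇒ blocked
  4. Mm ← Gg → Hh — Gg:fork[blocks] ⇒ blocked
All paths are blocked; Mm ⊥ Hh | {Bb, Dd, Gg} holds.

Yes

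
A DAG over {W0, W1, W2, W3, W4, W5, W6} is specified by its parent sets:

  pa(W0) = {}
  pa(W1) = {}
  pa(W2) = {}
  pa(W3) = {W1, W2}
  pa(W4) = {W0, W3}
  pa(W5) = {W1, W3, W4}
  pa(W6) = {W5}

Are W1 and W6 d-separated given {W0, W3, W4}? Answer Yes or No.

We examine all 3 paths between W1 and W6:
  1. W1 → W5 → W6 — W5:chain[open] ⇒ active
  2. W1 → W3 → W5 → W6 — W3:chain[blocks]; W5:chain[open] ⇒ blocked
  3. W1 → W3 → W4 → W5 → W6 — W3:chain[blocks]; W4:chain[blocks]; W5:chain[open] ⇒ blocked
Because an active path exists, W1 and W6 are not d-separated.

No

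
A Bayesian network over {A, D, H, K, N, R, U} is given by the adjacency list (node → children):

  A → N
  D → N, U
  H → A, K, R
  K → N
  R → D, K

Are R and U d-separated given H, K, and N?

We examine all 5 paths between R and U:
Path 1: R → K → N ← D → U
  K is a chain here and K is conditioned on, so the path is blocked at K.
Path 2: R → K ← H → A → N ← D → U
  H is a fork here and H is conditioned on, so the path is blocked at H.
Path 3: R → D → U
  D is a chain and D is not conditioned on — no node blocks this path, so it is active.
Path 4: R ← H → A → N ← D → U
  H is a fork here and H is conditioned on, so the path is blocked at H.
Path 5: R ← H → K → N ← D → U
  H is a fork here and H is conditioned on, so the path is blocked at H.
Since the path R → D → U is active, R and U are not d-separated given {H, K, N}.

No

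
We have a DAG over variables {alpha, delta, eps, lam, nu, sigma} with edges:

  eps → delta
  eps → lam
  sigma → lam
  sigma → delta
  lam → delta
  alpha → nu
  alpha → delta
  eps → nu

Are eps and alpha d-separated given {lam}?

We examine all 4 paths between eps and alpha:
Path 1: eps → delta ← alpha
  delta is a collider here and neither delta nor any of its descendants is conditioned on, so the collider stays closed — the path is blocked at delta.
Path 2: eps → lam → delta ← alpha
  lam is a chain here and lam is conditioned on, so the path is blocked at lam.
Path 3: eps → lam ← sigma → delta ← alpha
  delta is a collider here and neither delta nor any of its descendants is conditioned on, so the collider stays closed — the path is blocked at delta.
Path 4: eps → nu ← alpha
  nu is a collider here and neither nu nor any of its descendants is conditioned on, so the collider stays closed — the path is blocked at nu.
Since every path is blocked, d-separation holds.

Yes — eps and alpha are d-separated given {lam}.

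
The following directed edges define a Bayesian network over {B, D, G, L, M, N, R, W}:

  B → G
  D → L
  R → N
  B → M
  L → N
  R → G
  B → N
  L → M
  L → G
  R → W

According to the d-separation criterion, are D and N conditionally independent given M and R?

We examine all 5 paths between D and N:
Path 1: D → L → M ← B → G ← R → N
  G is a collider here and neither G nor any of its descendants is conditioned on, so the collider stays closed — the path is blocked at G.
Path 2: D → L → M ← B → N
  L is a chain and L is not conditioned on; M is a collider and M is conditioned on, which opens it; B is a fork and B is not conditioned on — no node blocks this path, so it is active.
Path 3: D → L → G ← B → N
  G is a collider here and neither G nor any of its descendants is conditioned on, so the collider stays closed — the path is blocked at G.
Path 4: D → L → G ← R → N
  G is a collider here and neither G nor any of its descendants is conditioned on, so the collider stays closed — the path is blocked at G.
Path 5: D → L → N
  L is a chain and L is not conditioned on — no node blocks this path, so it is active.
Since the path D → L → M ← B → N is active, D and N are not d-separated given {M, R}.

No — D and N are not d-separated given {M, R}.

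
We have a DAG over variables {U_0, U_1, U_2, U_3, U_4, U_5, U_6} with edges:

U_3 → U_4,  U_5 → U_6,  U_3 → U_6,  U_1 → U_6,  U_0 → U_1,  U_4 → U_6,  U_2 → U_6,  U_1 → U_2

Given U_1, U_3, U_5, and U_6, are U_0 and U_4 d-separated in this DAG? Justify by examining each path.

Enumerating the 4 paths from U_0 to U_4 and testing each for blocking by {U_1, U_3, U_5, U_6}:
  1. U_0 → U_1 → U_6 ← U_3 → U_4 — U_1:chain[blocks]; U_6:collider[open]; U_3:fork[blocks] ⇒ blocked
  2. U_0 → U_1 → U_6 ← U_4 — U_1:chain[blocks]; U_6:collider[open] ⇒ blocked
  3. U_0 → U_1 → U_2 → U_6 ← U_3 → U_4 — U_1:chain[blocks]; U_2:chain[open]; U_6:collider[open]; U_3:fork[blocks] ⇒ blocked
  4. U_0 → U_1 → U_2 → U_6 ← U_4 — U_1:chain[blocks]; U_2:chain[open]; U_6:collider[open] ⇒ blocked
Since every path is blocked, d-separation holds.

Yes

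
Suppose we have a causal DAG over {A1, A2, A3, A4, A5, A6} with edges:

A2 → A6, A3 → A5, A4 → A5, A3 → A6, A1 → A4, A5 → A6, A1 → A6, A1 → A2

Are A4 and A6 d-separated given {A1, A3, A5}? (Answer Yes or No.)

Yes

There are 4 undirected paths between A4 and A6; checking each against the conditioning set {A1, A3, A5}:
Path 1: A4 ← A1 → A6
  A1 is a fork here and A1 is conditioned on, so the path is blocked at A1.
Path 2: A4 ← A1 → A2 → A6
  A1 is a fork here and A1 is conditioned on, so the path is blocked at A1.
Path 3: A4 → A5 → A6
  A5 is a chain here and A5 is conditioned on, so the path is blocked at A5.
Path 4: A4 → A5 ← A3 → A6
  A3 is a fork here and A3 is conditioned on, so the path is blocked at A3.
All paths are blocked; A4 ⊥ A6 | {A1, A3, A5} holds.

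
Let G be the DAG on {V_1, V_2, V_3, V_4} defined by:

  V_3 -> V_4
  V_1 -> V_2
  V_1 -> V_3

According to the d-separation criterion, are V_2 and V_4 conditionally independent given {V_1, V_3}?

There is one path between V_2 and V_4:
Path 1: V_2 ← V_1 → V_3 → V_4
  V_1 is a fork here and V_1 is conditioned on, so the path is blocked at V_1.
All paths are blocked; V_2 ⊥ V_4 | {V_1, V_3} holds.

Yes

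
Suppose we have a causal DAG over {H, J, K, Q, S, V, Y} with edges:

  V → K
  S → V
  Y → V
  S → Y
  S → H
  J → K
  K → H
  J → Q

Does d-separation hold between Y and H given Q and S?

No

We examine all 4 paths between Y and H:
  1. Y ← S → V → K → H — S:fork[blocks]; V:chain[open]; K:chain[open] ⇒ blocked
  2. Y ← S → H — S:fork[blocks] ⇒ blocked
  3. Y → V → K → H — V:chain[open]; K:chain[open] ⇒ active
  4. Y → V ← S → H — V:collider[blocks]; S:fork[blocks] ⇒ blocked
Because an active path exists, Y and H are not d-separated.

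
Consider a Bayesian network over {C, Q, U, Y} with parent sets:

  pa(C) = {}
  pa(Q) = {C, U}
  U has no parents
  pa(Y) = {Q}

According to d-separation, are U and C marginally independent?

There is one path between U and C:
  1. U → Q ← C — Q:collider[blocks] ⇒ blocked
Every path is blocked, so U and C are d-separated given ∅.

Yes — U and C are d-separated given ∅.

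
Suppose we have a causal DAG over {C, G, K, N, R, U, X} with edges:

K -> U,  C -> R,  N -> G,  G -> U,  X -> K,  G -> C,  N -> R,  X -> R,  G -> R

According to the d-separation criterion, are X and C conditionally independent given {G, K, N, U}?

6 paths connect X and C; each must be blocked for d-separation to hold:
  1. X → K → U ← G → C — K:chain[blocks]; U:collider[open]; G:fork[blocks] ⇒ blocked
  2. X → K → U ← G → R ← C — K:chain[blocks]; U:collider[open]; G:fork[blocks]; R:collider[blocks] ⇒ blocked
  3. X → K → U ← G ← N → R ← C — K:chain[blocks]; U:collider[open]; G:chain[blocks]; N:fork[blocks]; R:collider[blocks] ⇒ blocked
  4. X → R ← C — R:collider[blocks] ⇒ blocked
  5. X → R ← G → C — R:collider[blocks]; G:fork[blocks] ⇒ blocked
  6. X → R ← N → G → C — R:collider[blocks]; N:fork[blocks]; G:chain[blocks] ⇒ blocked
All paths are blocked; X ⊥ C | {G, K, N, U} holds.

Yes — X and C are d-separated given {G, K, N, U}.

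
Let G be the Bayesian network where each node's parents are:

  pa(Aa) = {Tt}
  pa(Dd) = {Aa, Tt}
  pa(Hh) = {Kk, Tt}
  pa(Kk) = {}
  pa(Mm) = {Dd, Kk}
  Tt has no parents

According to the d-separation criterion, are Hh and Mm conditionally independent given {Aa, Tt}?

We examine all 3 paths between Hh and Mm:
Path 1: Hh ← Kk → Mm
  Kk is a fork and Kk is not conditioned on — no node blocks this path, so it is active.
Path 2: Hh ← Tt → Dd → Mm
  Tt is a fork here and Tt is conditioned on, so the path is blocked at Tt.
Path 3: Hh ← Tt → Aa → Dd → Mm
  Tt is a fork here and Tt is conditioned on, so the path is blocked at Tt.
At least one path is unblocked, so d-separation fails.

No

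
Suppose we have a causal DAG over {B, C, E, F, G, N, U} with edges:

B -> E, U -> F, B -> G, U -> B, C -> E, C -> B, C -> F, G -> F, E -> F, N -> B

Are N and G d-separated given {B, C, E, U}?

Yes

We examine all 6 paths between N and G:
  1. N → B ← C → E → F ← G — B:collider[open]; C:fork[blocks]; E:chain[blocks]; F:collider[blocks] ⇒ blocked
  2. N → B ← C → F ← G — B:collider[open]; C:fork[blocks]; F:collider[blocks] ⇒ blocked
  3. N → B → E ← C → F ← G — B:chain[blocks]; E:collider[open]; C:fork[blocks]; F:collider[blocks] ⇒ blocked
  4. N → B → E → F ← G — B:chain[blocks]; E:chain[blocks]; F:collider[blocks] ⇒ blocked
  5. N → B → G — B:chain[blocks] ⇒ blocked
  6. N → B ← U → F ← G — B:collider[open]; U:fork[blocks]; F:collider[blocks] ⇒ blocked
Since every path is blocked, d-separation holds.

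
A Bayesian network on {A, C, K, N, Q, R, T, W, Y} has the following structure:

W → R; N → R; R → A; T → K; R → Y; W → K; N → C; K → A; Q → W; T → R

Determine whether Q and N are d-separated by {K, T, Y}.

Enumerating the 3 paths from Q to N and testing each for blocking by {K, T, Y}:
Path 1: Q → W → R ← N
  W is a chain and W is not conditioned on; R is a collider and its descendant Y is conditioned on, which opens it — no node blocks this path, so it is active.
Path 2: Q → W → K → A ← R ← N
  K is a chain here and K is conditioned on, so the path is blocked at K.
Path 3: Q → W → K ← T → R ← N
  T is a fork here and T is conditioned on, so the path is blocked at T.
Because an active path exists, Q and N are not d-separated.

No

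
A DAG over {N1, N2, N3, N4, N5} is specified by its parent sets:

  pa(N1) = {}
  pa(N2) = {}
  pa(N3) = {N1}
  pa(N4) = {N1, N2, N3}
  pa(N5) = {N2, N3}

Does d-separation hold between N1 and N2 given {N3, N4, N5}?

We examine all 4 paths between N1 and N2:
  1. N1 → N3 → N5 ← N2 — N3:chain[blocks]; N5:collider[open] ⇒ blocked
  2. N1 → N3 → N4 ← N2 — N3:chain[blocks]; N4:collider[open] ⇒ blocked
  3. N1 → N4 ← N3 → N5 ← N2 — N4:collider[open]; N3:fork[blocks]; N5:collider[open] ⇒ blocked
  4. N1 → N4 ← N2 — N4:collider[open] ⇒ active
At least one path is unblocked, so d-separation fails.

No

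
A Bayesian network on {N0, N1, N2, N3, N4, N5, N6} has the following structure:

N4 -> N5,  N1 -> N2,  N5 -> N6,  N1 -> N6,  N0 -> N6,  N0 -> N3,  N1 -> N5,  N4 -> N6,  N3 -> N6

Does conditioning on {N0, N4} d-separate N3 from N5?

We examine all 6 paths between N3 and N5:
Path 1: N3 ← N0 → N6 ← N5
  N0 is a fork here and N0 is conditioned on, so the path is blocked at N0.
Path 2: N3 ← N0 → N6 ← N1 → N5
  N0 is a fork here and N0 is conditioned on, so the path is blocked at N0.
Path 3: N3 ← N0 → N6 ← N4 → N5
  N0 is a fork here and N0 is conditioned on, so the path is blocked at N0.
Path 4: N3 → N6 ← N5
  N6 is a collider here and neither N6 nor any of its descendants is conditioned on, so the collider stays closed — the path is blocked at N6.
Path 5: N3 → N6 ← N1 → N5
  N6 is a collider here and neither N6 nor any of its descendants is conditioned on, so the collider stays closed — the path is blocked at N6.
Path 6: N3 → N6 ← N4 → N5
  N6 is a collider here and neither N6 nor any of its descendants is conditioned on, so the collider stays closed — the path is blocked at N6.
Since every path is blocked, d-separation holds.

Yes — N3 and N5 are d-separated given {N0, N4}.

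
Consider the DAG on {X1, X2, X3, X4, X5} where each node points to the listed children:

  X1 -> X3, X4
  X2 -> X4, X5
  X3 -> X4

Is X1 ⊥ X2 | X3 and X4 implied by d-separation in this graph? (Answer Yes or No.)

We examine all 2 paths between X1 and X2:
Path 1: X1 → X4 ← X2
  X4 is a collider and X4 is conditioned on, which opens it — no node blocks this path, so it is active.
Path 2: X1 → X3 → X4 ← X2
  X3 is a chain here and X3 is conditioned on, so the path is blocked at X3.
At least one path is unblocked, so d-separation fails.

No — X1 and X2 are not d-separated given {X3, X4}.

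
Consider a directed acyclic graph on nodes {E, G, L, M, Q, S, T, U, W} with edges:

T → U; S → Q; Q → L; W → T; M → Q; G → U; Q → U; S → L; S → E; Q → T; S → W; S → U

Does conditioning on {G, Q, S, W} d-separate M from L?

6 paths connect M and L; each must be blocked for d-separation to hold:
Path 1: M → Q → T ← W ← S → L
  Q is a chain here and Q is conditioned on, so the path is blocked at Q.
Path 2: M → Q → T → U ← S → L
  Q is a chain here and Q is conditioned on, so the path is blocked at Q.
Path 3: M → Q → U ← T ← W ← S → L
  Q is a chain here and Q is conditioned on, so the path is blocked at Q.
Path 4: M → Q → U ← S → L
  Q is a chain here and Q is conditioned on, so the path is blocked at Q.
Path 5: M → Q ← S → L
  S is a fork here and S is conditioned on, so the path is blocked at S.
Path 6: M → Q → L
  Q is a chain here and Q is conditioned on, so the path is blocked at Q.
Every path is blocked, so M and L are d-separated given {G, Q, S, W}.

Yes — M and L are d-separated given {G, Q, S, W}.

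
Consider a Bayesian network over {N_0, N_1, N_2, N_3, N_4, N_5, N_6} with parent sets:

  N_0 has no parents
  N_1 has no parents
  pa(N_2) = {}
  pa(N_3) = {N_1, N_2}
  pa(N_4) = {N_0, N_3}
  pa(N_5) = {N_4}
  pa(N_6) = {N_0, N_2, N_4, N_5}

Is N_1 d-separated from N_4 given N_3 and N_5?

4 paths connect N_1 and N_4; each must be blocked for d-separation to hold:
  1. N_1 → N_3 ← N_2 → N_6 ← N_5 ← N_4 — N_3:collider[open]; N_2:fork[open]; N_6:collider[blocks]; N_5:chain[blocks] ⇒ blocked
  2. N_1 → N_3 ← N_2 → N_6 ← N_4 — N_3:collider[open]; N_2:fork[open]; N_6:collider[blocks] ⇒ blocked
  3. N_1 → N_3 ← N_2 → N_6 ← N_0 → N_4 — N_3:collider[open]; N_2:fork[open]; N_6:collider[blocks]; N_0:fork[open] ⇒ blocked
  4. N_1 → N_3 → N_4 — N_3:chain[blocks] ⇒ blocked
Every path is blocked, so N_1 and N_4 are d-separated given {N_3, N_5}.

Yes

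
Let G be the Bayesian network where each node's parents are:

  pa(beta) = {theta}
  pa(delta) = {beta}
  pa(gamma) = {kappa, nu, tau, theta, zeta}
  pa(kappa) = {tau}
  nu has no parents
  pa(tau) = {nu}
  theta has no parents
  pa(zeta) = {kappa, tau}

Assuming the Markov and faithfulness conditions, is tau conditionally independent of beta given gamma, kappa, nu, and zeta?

No

Enumerating the 6 paths from tau to beta and testing each for blocking by {gamma, kappa, nu, zeta}:
Path 1: tau → gamma ← theta → beta
  gamma is a collider and gamma is conditioned on, which opens it; theta is a fork and theta is not conditioned on — no node blocks this path, so it is active.
Path 2: tau → kappa → gamma ← theta → beta
  kappa is a chain here and kappa is conditioned on, so the path is blocked at kappa.
Path 3: tau → kappa → zeta → gamma ← theta → beta
  kappa is a chain here and kappa is conditioned on, so the path is blocked at kappa.
Path 4: tau → zeta → gamma ← theta → beta
  zeta is a chain here and zeta is conditioned on, so the path is blocked at zeta.
Path 5: tau → zeta ← kappa → gamma ← theta → beta
  kappa is a fork here and kappa is conditioned on, so the path is blocked at kappa.
Path 6: tau ← nu → gamma ← theta → beta
  nu is a fork here and nu is conditioned on, so the path is blocked at nu.
Because an active path exists, tau and beta are not d-separated.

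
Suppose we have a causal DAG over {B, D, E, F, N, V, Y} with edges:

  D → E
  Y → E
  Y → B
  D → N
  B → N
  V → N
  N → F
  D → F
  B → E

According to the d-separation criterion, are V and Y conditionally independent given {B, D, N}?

6 paths connect V and Y; each must be blocked for d-separation to hold:
Path 1: V → N ← D → E ← B ← Y
  D is a fork here and D is conditioned on, so the path is blocked at D.
Path 2: V → N ← D → E ← Y
  D is a fork here and D is conditioned on, so the path is blocked at D.
Path 3: V → N → F ← D → E ← B ← Y
  N is a chain here and N is conditioned on, so the path is blocked at N.
Path 4: V → N → F ← D → E ← Y
  N is a chain here and N is conditioned on, so the path is blocked at N.
Path 5: V → N ← B → E ← Y
  B is a fork here and B is conditioned on, so the path is blocked at B.
Path 6: V → N ← B ← Y
  B is a chain here and B is conditioned on, so the path is blocked at B.
Since every path is blocked, d-separation holds.

Yes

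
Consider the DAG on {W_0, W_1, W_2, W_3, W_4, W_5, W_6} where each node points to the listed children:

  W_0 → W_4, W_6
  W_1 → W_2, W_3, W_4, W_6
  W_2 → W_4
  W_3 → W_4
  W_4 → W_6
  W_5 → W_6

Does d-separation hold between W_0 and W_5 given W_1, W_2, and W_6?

No

We examine all 5 paths between W_0 and W_5:
Path 1: W_0 → W_4 ← W_3 ← W_1 → W_6 ← W_5
  W_1 is a fork here and W_1 is conditioned on, so the path is blocked at W_1.
Path 2: W_0 → W_4 ← W_1 → W_6 ← W_5
  W_1 is a fork here and W_1 is conditioned on, so the path is blocked at W_1.
Path 3: W_0 → W_4 → W_6 ← W_5
  W_4 is a chain and W_4 is not conditioned on; W_6 is a collider and W_6 is conditioned on, which opens it — no node blocks this path, so it is active.
Path 4: W_0 → W_4 ← W_2 ← W_1 → W_6 ← W_5
  W_2 is a chain here and W_2 is conditioned on, so the path is blocked at W_2.
Path 5: W_0 → W_6 ← W_5
  W_6 is a collider and W_6 is conditioned on, which opens it — no node blocks this path, so it is active.
Because an active path exists, W_0 and W_5 are not d-separated.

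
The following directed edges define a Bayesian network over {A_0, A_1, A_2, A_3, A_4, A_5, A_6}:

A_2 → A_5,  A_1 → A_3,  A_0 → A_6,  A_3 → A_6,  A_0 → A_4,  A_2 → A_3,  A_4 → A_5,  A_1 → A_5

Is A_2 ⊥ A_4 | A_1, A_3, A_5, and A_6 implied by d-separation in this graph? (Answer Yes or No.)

No

There are 4 undirected paths between A_2 and A_4; checking each against the conditioning set {A_1, A_3, A_5, A_6}:
Path 1: A_2 → A_3 → A_6 ← A_0 → A_4
  A_3 is a chain here and A_3 is conditioned on, so the path is blocked at A_3.
Path 2: A_2 → A_3 ← A_1 → A_5 ← A_4
  A_1 is a fork here and A_1 is conditioned on, so the path is blocked at A_1.
Path 3: A_2 → A_5 ← A_1 → A_3 → A_6 ← A_0 → A_4
  A_1 is a fork here and A_1 is conditioned on, so the path is blocked at A_1.
Path 4: A_2 → A_5 ← A_4
  A_5 is a collider and A_5 is conditioned on, which opens it — no node blocks this path, so it is active.
Because an active path exists, A_2 and A_4 are not d-separated.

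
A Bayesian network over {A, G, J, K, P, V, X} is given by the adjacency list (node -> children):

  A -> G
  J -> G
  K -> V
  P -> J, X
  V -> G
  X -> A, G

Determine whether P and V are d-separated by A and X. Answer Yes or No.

Yes

Enumerating the 3 paths from P to V and testing each for blocking by {A, X}:
Path 1: P → X → G ← V
  X is a chain here and X is conditioned on, so the path is blocked at X.
Path 2: P → X → A → G ← V
  X is a chain here and X is conditioned on, so the path is blocked at X.
Path 3: P → J → G ← V
  G is a collider here and neither G nor any of its descendants is conditioned on, so the collider stays closed — the path is blocked at G.
All paths are blocked; P ⊥ V | {A, X} holds.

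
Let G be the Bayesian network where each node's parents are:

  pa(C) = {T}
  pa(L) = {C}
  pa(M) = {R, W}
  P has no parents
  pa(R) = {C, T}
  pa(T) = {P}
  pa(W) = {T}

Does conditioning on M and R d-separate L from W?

No

There are 4 undirected paths between L and W; checking each against the conditioning set {M, R}:
Path 1: L ← C ← T → W
  C is a chain and C is not conditioned on; T is a fork and T is not conditioned on — no node blocks this path, so it is active.
Path 2: L ← C ← T → R → M ← W
  R is a chain here and R is conditioned on, so the path is blocked at R.
Path 3: L ← C → R → M ← W
  R is a chain here and R is conditioned on, so the path is blocked at R.
Path 4: L ← C → R ← T → W
  C is a fork and C is not conditioned on; R is a collider and R is conditioned on, which opens it; T is a fork and T is not conditioned on — no node blocks this path, so it is active.
Since the path L ← C ← T → W is active, L and W are not d-separated given {M, R}.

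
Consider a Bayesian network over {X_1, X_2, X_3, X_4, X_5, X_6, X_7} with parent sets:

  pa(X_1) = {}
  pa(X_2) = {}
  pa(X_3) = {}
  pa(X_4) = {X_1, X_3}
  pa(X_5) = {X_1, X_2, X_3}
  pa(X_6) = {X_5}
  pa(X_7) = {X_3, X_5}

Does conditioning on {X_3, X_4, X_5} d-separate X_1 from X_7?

We examine all 4 paths between X_1 and X_7:
  1. X_1 → X_4 ← X_3 → X_7 — X_4:collider[open]; X_3:fork[blocks] ⇒ blocked
  2. X_1 → X_4 ← X_3 → X_5 → X_7 — X_4:collider[open]; X_3:fork[blocks]; X_5:chain[blocks] ⇒ blocked
  3. X_1 → X_5 ← X_3 → X_7 — X_5:collider[open]; X_3:fork[blocks] ⇒ blocked
  4. X_1 → X_5 → X_7 — X_5:chain[blocks] ⇒ blocked
Since every path is blocked, d-separation holds.

Yes — X_1 and X_7 are d-separated given {X_3, X_4, X_5}.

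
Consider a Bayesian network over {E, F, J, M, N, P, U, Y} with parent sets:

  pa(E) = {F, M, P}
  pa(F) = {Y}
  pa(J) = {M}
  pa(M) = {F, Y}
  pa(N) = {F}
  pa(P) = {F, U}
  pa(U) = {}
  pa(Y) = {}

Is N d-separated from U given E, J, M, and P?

No — N and U are not d-separated given {E, J, M, P}.

There are 4 undirected paths between N and U; checking each against the conditioning set {E, J, M, P}:
  1. N ← F ← Y → M → E ← P ← U — F:chain[open]; Y:fork[open]; M:chain[blocks]; E:collider[open]; P:chain[blocks] ⇒ blocked
  2. N ← F → E ← P ← U — F:fork[open]; E:collider[open]; P:chain[blocks] ⇒ blocked
  3. N ← F → P ← U — F:fork[open]; P:collider[open] ⇒ active
  4. N ← F → M → E ← P ← U — F:fork[open]; M:chain[blocks]; E:collider[open]; P:chain[blocks] ⇒ blocked
Because an active path exists, N and U are not d-separated.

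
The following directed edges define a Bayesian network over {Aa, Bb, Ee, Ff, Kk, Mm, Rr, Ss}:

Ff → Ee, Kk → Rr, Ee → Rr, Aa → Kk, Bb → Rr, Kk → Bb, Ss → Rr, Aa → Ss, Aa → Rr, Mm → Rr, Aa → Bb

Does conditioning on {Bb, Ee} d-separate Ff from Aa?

We examine all 6 paths between Ff and Aa:
Path 1: Ff → Ee → Rr ← Aa
  Ee is a chain here and Ee is conditioned on, so the path is blocked at Ee.
Path 2: Ff → Ee → Rr ← Ss ← Aa
  Ee is a chain here and Ee is conditioned on, so the path is blocked at Ee.
Path 3: Ff → Ee → Rr ← Kk ← Aa
  Ee is a chain here and Ee is conditioned on, so the path is blocked at Ee.
Path 4: Ff → Ee → Rr ← Kk → Bb ← Aa
  Ee is a chain here and Ee is conditioned on, so the path is blocked at Ee.
Path 5: Ff → Ee → Rr ← Bb ← Aa
  Ee is a chain here and Ee is conditioned on, so the path is blocked at Ee.
Path 6: Ff → Ee → Rr ← Bb ← Kk ← Aa
  Ee is a chain here and Ee is conditioned on, so the path is blocked at Ee.
All paths are blocked; Ff ⊥ Aa | {Bb, Ee} holds.

Yes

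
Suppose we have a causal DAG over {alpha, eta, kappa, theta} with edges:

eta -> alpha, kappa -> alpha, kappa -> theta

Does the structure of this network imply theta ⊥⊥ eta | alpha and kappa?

Yes

Only one path connects theta and eta:
Path 1: theta ← kappa → alpha ← eta
  kappa is a fork here and kappa is conditioned on, so the path is blocked at kappa.
Every path is blocked, so theta and eta are d-separated given {alpha, kappa}.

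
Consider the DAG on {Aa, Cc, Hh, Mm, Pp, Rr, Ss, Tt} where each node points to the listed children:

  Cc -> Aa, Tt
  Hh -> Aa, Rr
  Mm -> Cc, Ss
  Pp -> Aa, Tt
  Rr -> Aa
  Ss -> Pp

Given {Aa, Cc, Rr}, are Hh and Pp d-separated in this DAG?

There are 6 undirected paths between Hh and Pp; checking each against the conditioning set {Aa, Cc, Rr}:
Path 1: Hh → Rr → Aa ← Pp
  Rr is a chain here and Rr is conditioned on, so the path is blocked at Rr.
Path 2: Hh → Rr → Aa ← Cc ← Mm → Ss → Pp
  Rr is a chain here and Rr is conditioned on, so the path is blocked at Rr.
Path 3: Hh → Rr → Aa ← Cc → Tt ← Pp
  Rr is a chain here and Rr is conditioned on, so the path is blocked at Rr.
Path 4: Hh → Aa ← Pp
  Aa is a collider and Aa is conditioned on, which opens it — no node blocks this path, so it is active.
Path 5: Hh → Aa ← Cc ← Mm → Ss → Pp
  Cc is a chain here and Cc is conditioned on, so the path is blocked at Cc.
Path 6: Hh → Aa ← Cc → Tt ← Pp
  Cc is a fork here and Cc is conditioned on, so the path is blocked at Cc.
Since the path Hh → Aa ← Pp is active, Hh and Pp are not d-separated given {Aa, Cc, Rr}.

No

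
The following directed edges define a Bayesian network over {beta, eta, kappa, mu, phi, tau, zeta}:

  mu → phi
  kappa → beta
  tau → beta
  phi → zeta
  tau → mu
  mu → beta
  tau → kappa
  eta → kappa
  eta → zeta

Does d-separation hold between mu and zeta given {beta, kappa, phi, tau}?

Yes — mu and zeta are d-separated given {beta, kappa, phi, tau}.

5 paths connect mu and zeta; each must be blocked for d-separation to hold:
  1. mu → beta ← tau → kappa ← eta → zeta — beta:collider[open]; tau:fork[blocks]; kappa:collider[open]; eta:fork[open] ⇒ blocked
  2. mu → beta ← kappa ← eta → zeta — beta:collider[open]; kappa:chain[blocks]; eta:fork[open] ⇒ blocked
  3. mu ← tau → beta ← kappa ← eta → zeta — tau:fork[blocks]; beta:collider[open]; kappa:chain[blocks]; eta:fork[open] ⇒ blocked
  4. mu ← tau → kappa ← eta → zeta — tau:fork[blocks]; kappa:collider[open]; eta:fork[open] ⇒ blocked
  5. mu → phi → zeta — phi:chain[blocks] ⇒ blocked
Every path is blocked, so mu and zeta are d-separated given {beta, kappa, phi, tau}.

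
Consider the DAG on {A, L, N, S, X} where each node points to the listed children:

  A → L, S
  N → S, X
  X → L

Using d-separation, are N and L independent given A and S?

Enumerating the 2 paths from N to L and testing each for blocking by {A, S}:
Path 1: N → X → L
  X is a chain and X is not conditioned on — no node blocks this path, so it is active.
Path 2: N → S ← A → L
  A is a fork here and A is conditioned on, so the path is blocked at A.
Since the path N → X → L is active, N and L are not d-separated given {A, S}.

No — N and L are not d-separated given {A, S}.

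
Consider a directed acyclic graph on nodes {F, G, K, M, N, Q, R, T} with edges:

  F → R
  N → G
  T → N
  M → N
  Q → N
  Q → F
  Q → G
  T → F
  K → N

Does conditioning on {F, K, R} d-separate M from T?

There are 3 undirected paths between M and T; checking each against the conditioning set {F, K, R}:
Path 1: M → N ← T
  N is a collider here and neither N nor any of its descendants is conditioned on, so the collider stays closed — the path is blocked at N.
Path 2: M → N → G ← Q → F ← T
  G is a collider here and neither G nor any of its descendants is conditioned on, so the collider stays closed — the path is blocked at G.
Path 3: M → N ← Q → F ← T
  N is a collider here and neither N nor any of its descendants is conditioned on, so the collider stays closed — the path is blocked at N.
Since every path is blocked, d-separation holds.

Yes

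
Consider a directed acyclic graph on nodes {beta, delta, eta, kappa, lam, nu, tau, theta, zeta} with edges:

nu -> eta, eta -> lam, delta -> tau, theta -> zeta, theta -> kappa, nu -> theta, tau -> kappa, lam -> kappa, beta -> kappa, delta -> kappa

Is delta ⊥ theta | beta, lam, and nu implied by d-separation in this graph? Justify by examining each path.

Yes

Enumerating the 4 paths from delta to theta and testing each for blocking by {beta, lam, nu}:
  1. delta → kappa ← theta — kappa:collider[blocks] ⇒ blocked
  2. delta → kappa ← lam ← eta ← nu → theta — kappa:collider[blocks]; lam:chain[blocks]; eta:chain[open]; nu:fork[blocks] ⇒ blocked
  3. delta → tau → kappa ← theta — tau:chain[open]; kappa:collider[blocks] ⇒ blocked
  4. delta → tau → kappa ← lam ← eta ← nu → theta — tau:chain[open]; kappa:collider[blocks]; lam:chain[blocks]; eta:chain[open]; nu:fork[blocks] ⇒ blocked
Since every path is blocked, d-separation holds.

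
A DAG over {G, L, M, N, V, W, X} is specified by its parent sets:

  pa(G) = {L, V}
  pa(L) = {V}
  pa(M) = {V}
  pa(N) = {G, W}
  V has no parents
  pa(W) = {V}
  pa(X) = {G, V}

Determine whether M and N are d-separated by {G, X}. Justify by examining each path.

4 paths connect M and N; each must be blocked for d-separation to hold:
  1. M ← V → L → G → N — V:fork[open]; L:chain[open]; G:chain[blocks] ⇒ blocked
  2. M ← V → X ← G → N — V:fork[open]; X:collider[open]; G:fork[blocks] ⇒ blocked
  3. M ← V → W → N — V:fork[open]; W:chain[open] ⇒ active
  4. M ← V → G → N — V:fork[open]; G:chain[blocks] ⇒ blocked
Since the path M ← V → W → N is active, M and N are not d-separated given {G, X}.

No — M and N are not d-separated given {G, X}.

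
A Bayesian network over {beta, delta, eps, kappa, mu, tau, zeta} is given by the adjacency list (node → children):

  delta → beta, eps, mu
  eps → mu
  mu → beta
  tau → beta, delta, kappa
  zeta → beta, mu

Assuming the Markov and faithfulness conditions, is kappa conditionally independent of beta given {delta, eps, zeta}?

Enumerating the 6 paths from kappa to beta and testing each for blocking by {delta, eps, zeta}:
Path 1: kappa ← tau → beta
  tau is a fork and tau is not conditioned on — no node blocks this path, so it is active.
Path 2: kappa ← tau → delta → beta
  delta is a chain here and delta is conditioned on, so the path is blocked at delta.
Path 3: kappa ← tau → delta → eps → mu → beta
  delta is a chain here and delta is conditioned on, so the path is blocked at delta.
Path 4: kappa ← tau → delta → eps → mu ← zeta → beta
  delta is a chain here and delta is conditioned on, so the path is blocked at delta.
Path 5: kappa ← tau → delta → mu → beta
  delta is a chain here and delta is conditioned on, so the path is blocked at delta.
Path 6: kappa ← tau → delta → mu ← zeta → beta
  delta is a chain here and delta is conditioned on, so the path is blocked at delta.
Since the path kappa ← tau → beta is active, kappa and beta are not d-separated given {delta, eps, zeta}.

No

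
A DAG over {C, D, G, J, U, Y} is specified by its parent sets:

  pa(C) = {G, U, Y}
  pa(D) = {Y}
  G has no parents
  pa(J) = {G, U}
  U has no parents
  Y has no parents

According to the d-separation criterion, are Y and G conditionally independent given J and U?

We examine all 2 paths between Y and G:
  1. Y → C ← G — C:collider[blocks] ⇒ blocked
  2. Y → C ← U → J ← G — C:collider[blocks]; U:fork[blocks]; J:collider[open] ⇒ blocked
Since every path is blocked, d-separation holds.

Yes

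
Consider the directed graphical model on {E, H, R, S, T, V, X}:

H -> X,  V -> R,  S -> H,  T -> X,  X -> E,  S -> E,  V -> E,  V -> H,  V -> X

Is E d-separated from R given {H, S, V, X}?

5 paths connect E and R; each must be blocked for d-separation to hold:
Path 1: E ← V → R
  V is a fork here and V is conditioned on, so the path is blocked at V.
Path 2: E ← X ← V → R
  X is a chain here and X is conditioned on, so the path is blocked at X.
Path 3: E ← X ← H ← V → R
  X is a chain here and X is conditioned on, so the path is blocked at X.
Path 4: E ← S → H ← V → R
  S is a fork here and S is conditioned on, so the path is blocked at S.
Path 5: E ← S → H → X ← V → R
  S is a fork here and S is conditioned on, so the path is blocked at S.
Every path is blocked, so E and R are d-separated given {H, S, V, X}.

Yes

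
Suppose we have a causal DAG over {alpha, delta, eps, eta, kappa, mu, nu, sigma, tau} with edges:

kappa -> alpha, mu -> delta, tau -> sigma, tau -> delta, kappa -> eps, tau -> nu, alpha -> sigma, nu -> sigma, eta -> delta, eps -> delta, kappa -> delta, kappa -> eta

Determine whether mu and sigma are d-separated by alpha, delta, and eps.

No

Enumerating the 5 paths from mu to sigma and testing each for blocking by {alpha, delta, eps}:
Path 1: mu → delta ← kappa → alpha → sigma
  alpha is a chain here and alpha is conditioned on, so the path is blocked at alpha.
Path 2: mu → delta ← eps ← kappa → alpha → sigma
  eps is a chain here and eps is conditioned on, so the path is blocked at eps.
Path 3: mu → delta ← eta ← kappa → alpha → sigma
  alpha is a chain here and alpha is conditioned on, so the path is blocked at alpha.
Path 4: mu → delta ← tau → sigma
  delta is a collider and delta is conditioned on, which opens it; tau is a fork and tau is not conditioned on — no node blocks this path, so it is active.
Path 5: mu → delta ← tau → nu → sigma
  delta is a collider and delta is conditioned on, which opens it; tau is a fork and tau is not conditioned on; nu is a chain and nu is not conditioned on — no node blocks this path, so it is active.
At least one path is unblocked, so d-separation fails.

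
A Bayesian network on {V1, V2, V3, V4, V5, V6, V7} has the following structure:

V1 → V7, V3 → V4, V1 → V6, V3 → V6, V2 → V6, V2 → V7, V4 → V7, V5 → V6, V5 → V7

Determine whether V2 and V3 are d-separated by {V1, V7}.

There are 6 undirected paths between V2 and V3; checking each against the conditioning set {V1, V7}:
Path 1: V2 → V7 ← V1 → V6 ← V3
  V1 is a fork here and V1 is conditioned on, so the path is blocked at V1.
Path 2: V2 → V7 ← V5 → V6 ← V3
  V6 is a collider here and neither V6 nor any of its descendants is conditioned on, so the collider stays closed — the path is blocked at V6.
Path 3: V2 → V7 ← V4 ← V3
  V7 is a collider and V7 is conditioned on, which opens it; V4 is a chain and V4 is not conditioned on — no node blocks this path, so it is active.
Path 4: V2 → V6 ← V1 → V7 ← V4 ← V3
  V6 is a collider here and neither V6 nor any of its descendants is conditioned on, so the collider stays closed — the path is blocked at V6.
Path 5: V2 → V6 ← V5 → V7 ← V4 ← V3
  V6 is a collider here and neither V6 nor any of its descendants is conditioned on, so the collider stays closed — the path is blocked at V6.
Path 6: V2 → V6 ← V3
  V6 is a collider here and neither V6 nor any of its descendants is conditioned on, so the collider stays closed — the path is blocked at V6.
At least one path is unblocked, so d-separation fails.

No — V2 and V3 are not d-separated given {V1, V7}.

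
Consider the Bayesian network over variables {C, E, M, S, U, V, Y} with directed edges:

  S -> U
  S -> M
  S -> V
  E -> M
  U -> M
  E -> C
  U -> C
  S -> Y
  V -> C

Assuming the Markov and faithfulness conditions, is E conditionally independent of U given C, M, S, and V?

No — E and U are not d-separated given {C, M, S, V}.

There are 6 undirected paths between E and U; checking each against the conditioning set {C, M, S, V}:
  1. E → C ← V ← S → U — C:collider[open]; V:chain[blocks]; S:fork[blocks] ⇒ blocked
  2. E → C ← V ← S → M ← U — C:collider[open]; V:chain[blocks]; S:fork[blocks]; M:collider[open] ⇒ blocked
  3. E → C ← U — C:collider[open] ⇒ active
  4. E → M ← S → V → C ← U — M:collider[open]; S:fork[blocks]; V:chain[blocks]; C:collider[open] ⇒ blocked
  5. E → M ← S → U — M:collider[open]; S:fork[blocks] ⇒ blocked
  6. E → M ← U — M:collider[open] ⇒ active
Since the path E → C ← U is active, E and U are not d-separated given {C, M, S, V}.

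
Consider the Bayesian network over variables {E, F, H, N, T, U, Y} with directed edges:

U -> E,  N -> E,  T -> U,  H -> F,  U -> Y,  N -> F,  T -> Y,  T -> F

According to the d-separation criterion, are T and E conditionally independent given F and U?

There are 3 undirected paths between T and E; checking each against the conditioning set {F, U}:
  1. T → U → E — U:chain[blocks] ⇒ blocked
  2. T → Y ← U → E — Y:collider[blocks]; U:fork[blocks] ⇒ blocked
  3. T → F ← N → E — F:collider[open]; N:fork[open] ⇒ active
Since the path T → F ← N → E is active, T and E are not d-separated given {F, U}.

No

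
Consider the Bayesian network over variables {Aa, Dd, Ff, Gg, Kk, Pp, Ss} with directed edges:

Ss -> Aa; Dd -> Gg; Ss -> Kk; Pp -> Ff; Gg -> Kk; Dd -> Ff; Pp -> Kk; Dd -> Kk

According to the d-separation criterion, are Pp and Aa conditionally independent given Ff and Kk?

No — Pp and Aa are not d-separated given {Ff, Kk}.

There are 3 undirected paths between Pp and Aa; checking each against the conditioning set {Ff, Kk}:
Path 1: Pp → Kk ← Ss → Aa
  Kk is a collider and Kk is conditioned on, which opens it; Ss is a fork and Ss is not conditioned on — no node blocks this path, so it is active.
Path 2: Pp → Ff ← Dd → Kk ← Ss → Aa
  Ff is a collider and Ff is conditioned on, which opens it; Dd is a fork and Dd is not conditioned on; Kk is a collider and Kk is conditioned on, which opens it; Ss is a fork and Ss is not conditioned on — no node blocks this path, so it is active.
Path 3: Pp → Ff ← Dd → Gg → Kk ← Ss → Aa
  Ff is a collider and Ff is conditioned on, which opens it; Dd is a fork and Dd is not conditioned on; Gg is a chain and Gg is not conditioned on; Kk is a collider and Kk is conditioned on, which opens it; Ss is a fork and Ss is not conditioned on — no node blocks this path, so it is active.
Since the path Pp → Kk ← Ss → Aa is active, Pp and Aa are not d-separated given {Ff, Kk}.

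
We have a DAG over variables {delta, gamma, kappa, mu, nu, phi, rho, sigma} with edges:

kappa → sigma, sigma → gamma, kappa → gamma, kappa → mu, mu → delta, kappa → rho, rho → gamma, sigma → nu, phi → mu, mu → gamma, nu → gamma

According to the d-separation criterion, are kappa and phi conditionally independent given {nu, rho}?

Yes — kappa and phi are d-separated given {nu, rho}.

Enumerating the 5 paths from kappa to phi and testing each for blocking by {nu, rho}:
  1. kappa → mu ← phi — mu:collider[blocks] ⇒ blocked
  2. kappa → rho → gamma ← mu ← phi — rho:chain[blocks]; gamma:collider[blocks]; mu:chain[open] ⇒ blocked
  3. kappa → sigma → nu → gamma ← mu ← phi — sigma:chain[open]; nu:chain[blocks]; gamma:collider[blocks]; mu:chain[open] ⇒ blocked
  4. kappa → sigma → gamma ← mu ← phi — sigma:chain[open]; gamma:collider[blocks]; mu:chain[open] ⇒ blocked
  5. kappa → gamma ← mu ← phi — gamma:collider[blocks]; mu:chain[open] ⇒ blocked
All paths are blocked; kappa ⊥ phi | {nu, rho} holds.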